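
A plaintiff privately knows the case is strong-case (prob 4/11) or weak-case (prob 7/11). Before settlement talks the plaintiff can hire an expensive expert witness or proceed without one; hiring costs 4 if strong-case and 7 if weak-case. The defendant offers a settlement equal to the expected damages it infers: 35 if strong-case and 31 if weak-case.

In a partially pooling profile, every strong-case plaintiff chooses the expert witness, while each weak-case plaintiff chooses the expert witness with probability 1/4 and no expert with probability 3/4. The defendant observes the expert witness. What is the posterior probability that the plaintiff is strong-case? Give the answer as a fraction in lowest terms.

P(the expert witness) = (4/11)·1 + (7/11)·(1/4) = 23/44.
By Bayes' rule, P(strong-case | the expert witness) = (4/11) / (23/44) = 16/23.

16/23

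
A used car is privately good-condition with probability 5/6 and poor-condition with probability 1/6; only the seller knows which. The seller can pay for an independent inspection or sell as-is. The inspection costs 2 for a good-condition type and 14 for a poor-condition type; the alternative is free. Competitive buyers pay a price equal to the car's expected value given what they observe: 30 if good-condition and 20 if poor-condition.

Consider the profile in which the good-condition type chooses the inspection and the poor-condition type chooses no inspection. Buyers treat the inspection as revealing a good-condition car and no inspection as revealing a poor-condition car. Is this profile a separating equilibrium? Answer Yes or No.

Yes

Under these beliefs, the inspection earns price 30 and no inspection earns price 20.
good-condition: the inspection nets 30 − 2 = 28; no inspection nets 20. good-condition prefers the inspection.
poor-condition: the inspection nets 30 − 14 = 16; no inspection nets 20. poor-condition prefers no inspection.
Neither type deviates, so the separating profile is an equilibrium.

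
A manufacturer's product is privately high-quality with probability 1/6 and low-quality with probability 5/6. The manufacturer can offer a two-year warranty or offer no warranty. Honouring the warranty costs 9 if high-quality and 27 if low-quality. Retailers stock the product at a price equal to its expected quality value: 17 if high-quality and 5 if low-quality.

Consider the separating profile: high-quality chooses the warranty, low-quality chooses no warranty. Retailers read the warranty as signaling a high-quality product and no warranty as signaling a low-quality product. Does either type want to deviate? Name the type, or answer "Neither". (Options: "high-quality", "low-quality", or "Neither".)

The warranty pays 17; no warranty pays 5.
high-quality: assigned the warranty, nets 17 − 9 = 8; deviating to no warranty nets 5.
low-quality: assigned no warranty, nets 5; deviating to the warranty nets 17 − 27 = -10.
Both types strictly prefer their assigned action; no profitable deviation.

Neither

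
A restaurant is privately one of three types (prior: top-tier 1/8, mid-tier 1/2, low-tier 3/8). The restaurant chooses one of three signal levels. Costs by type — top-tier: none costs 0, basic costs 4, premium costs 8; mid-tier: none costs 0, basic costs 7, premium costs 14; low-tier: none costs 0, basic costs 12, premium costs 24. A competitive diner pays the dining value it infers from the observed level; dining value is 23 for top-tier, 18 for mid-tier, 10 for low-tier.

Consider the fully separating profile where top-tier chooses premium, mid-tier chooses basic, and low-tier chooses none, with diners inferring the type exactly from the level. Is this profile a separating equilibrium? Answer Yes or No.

Yes

Separating price premiums: premium → 23, basic → 18, none → 10.
top-tier (assigned premium): none: 10 − 0 = 10; basic: 18 − 4 = 14; premium: 23 − 8 = 15. top-tier stays.
mid-tier (assigned basic): none: 10 − 0 = 10; basic: 18 − 7 = 11; premium: 23 − 14 = 9. mid-tier stays.
low-tier (assigned none): none: 10 − 0 = 10; basic: 18 − 12 = 6; premium: 23 − 24 = -1. low-tier stays.
Every type prefers its assigned level; separation holds.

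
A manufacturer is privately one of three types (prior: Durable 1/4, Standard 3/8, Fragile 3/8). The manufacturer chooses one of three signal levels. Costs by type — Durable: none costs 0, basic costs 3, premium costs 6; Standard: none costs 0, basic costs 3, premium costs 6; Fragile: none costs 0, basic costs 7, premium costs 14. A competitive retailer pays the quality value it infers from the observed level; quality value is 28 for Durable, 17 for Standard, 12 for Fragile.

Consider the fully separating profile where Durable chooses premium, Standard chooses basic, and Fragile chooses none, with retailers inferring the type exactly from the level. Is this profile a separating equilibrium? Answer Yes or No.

No

Separating prices: premium → 28, basic → 17, none → 12.
Durable (assigned premium): none: 12 − 0 = 12; basic: 17 − 3 = 14; premium: 28 − 6 = 22. Durable stays.
Standard (assigned basic): none: 12 − 0 = 12; basic: 17 − 3 = 14; premium: 28 − 6 = 22. Standard prefers premium.
Fragile (assigned none): none: 12 − 0 = 12; basic: 17 − 7 = 10; premium: 28 − 14 = 14. Fragile prefers premium.
At least one type deviates; the separating profile fails.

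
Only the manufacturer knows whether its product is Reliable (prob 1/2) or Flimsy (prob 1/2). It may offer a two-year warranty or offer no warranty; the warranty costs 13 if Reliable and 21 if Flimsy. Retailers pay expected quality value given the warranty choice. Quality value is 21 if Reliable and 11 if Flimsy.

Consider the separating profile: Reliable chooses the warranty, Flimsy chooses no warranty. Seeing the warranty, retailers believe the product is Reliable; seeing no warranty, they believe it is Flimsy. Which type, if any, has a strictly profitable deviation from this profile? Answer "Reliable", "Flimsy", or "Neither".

The warranty pays 21; no warranty pays 11.
Reliable: assigned the warranty, nets 21 − 13 = 8; deviating to no warranty nets 11.
Flimsy: assigned no warranty, nets 11; deviating to the warranty nets 21 − 21 = 0.
The Reliable type gains 3 by deviating.

Reliable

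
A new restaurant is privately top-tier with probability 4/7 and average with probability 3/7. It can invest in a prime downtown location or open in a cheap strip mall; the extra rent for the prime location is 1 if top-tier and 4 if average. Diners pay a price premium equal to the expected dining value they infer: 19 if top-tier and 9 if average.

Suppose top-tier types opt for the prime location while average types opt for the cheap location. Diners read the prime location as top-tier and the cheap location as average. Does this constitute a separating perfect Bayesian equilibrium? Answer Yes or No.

Under these beliefs, the prime location earns price premium 19 and the cheap location earns price premium 9.
top-tier: the prime location nets 19 − 1 = 18; the cheap location nets 9. top-tier prefers the prime location.
average: the prime location nets 19 − 4 = 15; the cheap location nets 9. average would deviate to the prime location.
average has a profitable deviation, so the profile is not an equilibrium.

No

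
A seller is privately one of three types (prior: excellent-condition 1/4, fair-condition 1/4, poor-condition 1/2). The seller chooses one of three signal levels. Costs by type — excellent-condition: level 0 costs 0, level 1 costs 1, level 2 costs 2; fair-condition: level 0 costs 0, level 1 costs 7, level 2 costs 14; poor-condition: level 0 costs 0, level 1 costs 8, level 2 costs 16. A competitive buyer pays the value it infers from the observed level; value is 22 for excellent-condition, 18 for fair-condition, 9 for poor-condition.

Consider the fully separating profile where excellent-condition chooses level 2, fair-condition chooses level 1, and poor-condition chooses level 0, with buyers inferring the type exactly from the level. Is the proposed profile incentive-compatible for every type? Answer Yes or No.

Separating prices: level 2 → 22, level 1 → 18, level 0 → 9.
excellent-condition (assigned level 2): level 0: 9 − 0 = 9; level 1: 18 − 1 = 17; level 2: 22 − 2 = 20. excellent-condition stays.
fair-condition (assigned level 1): level 0: 9 − 0 = 9; level 1: 18 − 7 = 11; level 2: 22 − 14 = 8. fair-condition stays.
poor-condition (assigned level 0): level 0: 9 − 0 = 9; level 1: 18 − 8 = 10; level 2: 22 − 16 = 6. poor-condition prefers level 1.
At least one type deviates; the separating profile fails.

No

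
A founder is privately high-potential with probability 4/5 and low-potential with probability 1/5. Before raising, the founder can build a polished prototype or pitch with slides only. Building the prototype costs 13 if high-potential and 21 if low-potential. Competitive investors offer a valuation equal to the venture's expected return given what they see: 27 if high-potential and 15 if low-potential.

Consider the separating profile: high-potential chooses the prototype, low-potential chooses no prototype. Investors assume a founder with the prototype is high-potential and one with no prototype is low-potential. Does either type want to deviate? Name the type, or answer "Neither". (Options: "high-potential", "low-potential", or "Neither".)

The prototype pays 27; no prototype pays 15.
high-potential: assigned the prototype, nets 27 − 13 = 14; deviating to no prototype nets 15.
low-potential: assigned no prototype, nets 15; deviating to the prototype nets 27 − 21 = 6.
The high-potential type gains 1 by deviating.

high-potential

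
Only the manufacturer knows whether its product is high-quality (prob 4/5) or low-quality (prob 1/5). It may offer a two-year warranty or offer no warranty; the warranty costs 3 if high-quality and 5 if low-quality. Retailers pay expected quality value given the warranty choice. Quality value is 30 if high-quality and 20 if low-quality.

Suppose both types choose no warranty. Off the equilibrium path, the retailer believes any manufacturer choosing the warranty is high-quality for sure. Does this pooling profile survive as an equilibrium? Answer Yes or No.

On path, the retailer holds the prior and pays 4/5·30 + 1/5·20 = 28. Off path (the warranty), believing high-quality, it pays 30.
high-quality: no warranty nets 28; the warranty nets 30 − 3 = 27. high-quality stays.
low-quality: no warranty nets 28; the warranty nets 30 − 5 = 25. low-quality stays.
No type deviates, so pooling is sustained.

Yes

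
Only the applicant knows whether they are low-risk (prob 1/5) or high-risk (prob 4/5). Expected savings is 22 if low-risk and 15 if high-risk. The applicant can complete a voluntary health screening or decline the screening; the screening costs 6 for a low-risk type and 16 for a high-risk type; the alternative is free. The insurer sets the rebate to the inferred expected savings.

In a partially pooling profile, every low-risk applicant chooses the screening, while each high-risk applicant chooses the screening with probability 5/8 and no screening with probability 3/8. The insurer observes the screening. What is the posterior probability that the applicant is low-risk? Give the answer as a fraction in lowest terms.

P(the screening) = (1/5)·1 + (4/5)·(5/8) = 7/10.
By Bayes' rule, P(low-risk | the screening) = (1/5) / (7/10) = 2/7.

2/7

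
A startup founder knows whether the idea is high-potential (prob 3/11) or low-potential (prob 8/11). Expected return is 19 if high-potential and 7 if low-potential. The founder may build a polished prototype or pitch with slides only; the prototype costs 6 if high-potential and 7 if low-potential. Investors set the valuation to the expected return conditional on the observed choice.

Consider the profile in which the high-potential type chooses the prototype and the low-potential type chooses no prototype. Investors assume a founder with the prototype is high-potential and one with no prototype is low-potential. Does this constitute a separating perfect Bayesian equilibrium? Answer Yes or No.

No

Under these beliefs, the prototype earns valuation 19 and no prototype earns valuation 7.
high-potential: the prototype nets 19 − 6 = 13; no prototype nets 7. high-potential prefers the prototype.
low-potential: the prototype nets 19 − 7 = 12; no prototype nets 7. low-potential would deviate to the prototype.
low-potential has a profitable deviation, so the profile is not an equilibrium.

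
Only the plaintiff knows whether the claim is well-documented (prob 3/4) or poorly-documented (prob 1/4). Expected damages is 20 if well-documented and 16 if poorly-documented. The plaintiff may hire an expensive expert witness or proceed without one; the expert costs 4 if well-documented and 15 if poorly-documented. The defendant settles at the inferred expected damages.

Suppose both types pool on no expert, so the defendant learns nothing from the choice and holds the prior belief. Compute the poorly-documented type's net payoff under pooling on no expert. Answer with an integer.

Pooled settlement = 3/4·20 + 1/4·16 = 19.
poorly-documented pays no cost for no expert, so net payoff = 19.

19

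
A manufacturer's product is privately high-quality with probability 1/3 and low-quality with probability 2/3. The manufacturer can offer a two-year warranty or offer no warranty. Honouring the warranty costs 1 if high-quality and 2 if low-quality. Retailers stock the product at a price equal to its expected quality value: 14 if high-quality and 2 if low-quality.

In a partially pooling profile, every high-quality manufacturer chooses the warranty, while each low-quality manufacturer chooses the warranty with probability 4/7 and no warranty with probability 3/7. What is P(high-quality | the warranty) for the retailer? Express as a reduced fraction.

P(the warranty) = (1/3)·1 + (2/3)·(4/7) = 5/7.
By Bayes' rule, P(high-quality | the warranty) = (1/3) / (5/7) = 7/15.

7/15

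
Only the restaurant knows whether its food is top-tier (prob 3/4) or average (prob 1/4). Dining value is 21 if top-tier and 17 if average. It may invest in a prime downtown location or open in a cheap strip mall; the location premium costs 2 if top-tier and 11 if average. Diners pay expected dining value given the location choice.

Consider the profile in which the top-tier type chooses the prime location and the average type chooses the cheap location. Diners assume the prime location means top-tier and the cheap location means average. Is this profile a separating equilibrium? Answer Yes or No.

Under these beliefs, the prime location earns price premium 21 and the cheap location earns price premium 17.
top-tier: the prime location nets 21 − 2 = 19; the cheap location nets 17. top-tier prefers the prime location.
average: the prime location nets 21 − 11 = 10; the cheap location nets 17. average prefers the cheap location.
Neither type deviates, so the separating profile is an equilibrium.

Yes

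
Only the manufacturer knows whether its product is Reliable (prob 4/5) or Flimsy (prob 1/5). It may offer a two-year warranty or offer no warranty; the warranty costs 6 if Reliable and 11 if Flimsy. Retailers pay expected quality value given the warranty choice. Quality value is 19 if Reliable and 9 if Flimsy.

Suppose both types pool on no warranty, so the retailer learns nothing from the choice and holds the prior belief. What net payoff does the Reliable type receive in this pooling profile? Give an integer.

17

Pooled price = 4/5·19 + 1/5·9 = 17.
Reliable pays no cost for no warranty, so net payoff = 17.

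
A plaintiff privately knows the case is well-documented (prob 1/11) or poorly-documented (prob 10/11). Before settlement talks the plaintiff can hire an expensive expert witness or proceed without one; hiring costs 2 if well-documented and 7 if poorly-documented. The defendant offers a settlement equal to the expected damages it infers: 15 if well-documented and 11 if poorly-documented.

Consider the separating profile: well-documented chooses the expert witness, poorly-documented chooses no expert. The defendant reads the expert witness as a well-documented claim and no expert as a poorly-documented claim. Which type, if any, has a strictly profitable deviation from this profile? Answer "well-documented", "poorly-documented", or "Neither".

The expert witness pays 15; no expert pays 11.
well-documented: assigned the expert witness, nets 15 − 2 = 13; deviating to no expert nets 11.
poorly-documented: assigned no expert, nets 11; deviating to the expert witness nets 15 − 7 = 8.
Both types strictly prefer their assigned action; no profitable deviation.

Neither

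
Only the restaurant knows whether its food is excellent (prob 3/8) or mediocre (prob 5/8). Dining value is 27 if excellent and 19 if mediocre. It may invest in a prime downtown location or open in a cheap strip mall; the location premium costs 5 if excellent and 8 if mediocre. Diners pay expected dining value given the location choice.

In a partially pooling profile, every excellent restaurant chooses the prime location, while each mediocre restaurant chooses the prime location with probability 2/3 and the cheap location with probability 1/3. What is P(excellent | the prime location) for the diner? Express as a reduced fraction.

P(the prime location) = (3/8)·1 + (5/8)·(2/3) = 19/24.
By Bayes' rule, P(excellent | the prime location) = (3/8) / (19/24) = 9/19.

9/19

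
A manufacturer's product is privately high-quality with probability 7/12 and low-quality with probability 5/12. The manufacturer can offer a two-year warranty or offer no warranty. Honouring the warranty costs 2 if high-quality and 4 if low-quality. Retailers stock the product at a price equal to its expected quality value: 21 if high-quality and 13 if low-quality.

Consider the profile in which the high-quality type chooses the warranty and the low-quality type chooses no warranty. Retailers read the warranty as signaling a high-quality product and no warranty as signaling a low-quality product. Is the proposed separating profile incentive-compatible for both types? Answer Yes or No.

Under these beliefs, the warranty earns price 21 and no warranty earns price 13.
high-quality: the warranty nets 21 − 2 = 19; no warranty nets 13. high-quality prefers the warranty.
low-quality: the warranty nets 21 − 4 = 17; no warranty nets 13. low-quality would deviate to the warranty.
low-quality has a profitable deviation, so the profile is not an equilibrium.

No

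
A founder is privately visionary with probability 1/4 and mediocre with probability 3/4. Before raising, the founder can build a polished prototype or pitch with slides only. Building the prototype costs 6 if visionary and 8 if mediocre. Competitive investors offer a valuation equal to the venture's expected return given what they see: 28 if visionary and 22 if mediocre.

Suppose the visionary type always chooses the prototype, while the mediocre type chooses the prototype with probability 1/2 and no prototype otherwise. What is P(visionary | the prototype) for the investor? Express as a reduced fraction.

P(the prototype) = (1/4)·1 + (3/4)·(1/2) = 5/8.
By Bayes' rule, P(visionary | the prototype) = (1/4) / (5/8) = 2/5.

2/5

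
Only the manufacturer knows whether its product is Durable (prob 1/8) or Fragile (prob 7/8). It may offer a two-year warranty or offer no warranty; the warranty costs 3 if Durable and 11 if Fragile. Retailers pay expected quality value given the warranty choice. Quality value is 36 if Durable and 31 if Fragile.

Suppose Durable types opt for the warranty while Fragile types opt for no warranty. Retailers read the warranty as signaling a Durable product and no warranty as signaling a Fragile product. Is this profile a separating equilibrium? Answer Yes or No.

Under these beliefs, the warranty earns price 36 and no warranty earns price 31.
Durable: the warranty nets 36 − 3 = 33; no warranty nets 31. Durable prefers the warranty.
Fragile: the warranty nets 36 − 11 = 25; no warranty nets 31. Fragile prefers no warranty.
Neither type deviates, so the separating profile is an equilibrium.

Yes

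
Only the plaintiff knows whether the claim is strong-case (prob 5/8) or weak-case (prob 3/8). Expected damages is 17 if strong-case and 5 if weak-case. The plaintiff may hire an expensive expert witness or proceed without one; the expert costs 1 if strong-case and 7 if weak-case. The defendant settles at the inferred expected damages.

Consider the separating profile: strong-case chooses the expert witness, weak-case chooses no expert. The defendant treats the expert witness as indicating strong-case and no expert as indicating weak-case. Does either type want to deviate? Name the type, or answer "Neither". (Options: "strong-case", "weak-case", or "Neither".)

The expert witness pays 17; no expert pays 5.
strong-case: assigned the expert witness, nets 17 − 1 = 16; deviating to no expert nets 5.
weak-case: assigned no expert, nets 5; deviating to the expert witness nets 17 − 7 = 10.
The weak-case type gains 5 by deviating.

weak-case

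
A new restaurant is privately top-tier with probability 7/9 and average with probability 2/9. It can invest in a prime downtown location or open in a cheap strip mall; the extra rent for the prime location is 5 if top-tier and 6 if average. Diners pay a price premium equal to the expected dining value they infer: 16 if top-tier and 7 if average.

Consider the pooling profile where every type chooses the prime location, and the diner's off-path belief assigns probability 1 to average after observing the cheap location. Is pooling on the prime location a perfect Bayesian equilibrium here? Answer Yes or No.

On path, the diner holds the prior and pays 7/9·16 + 2/9·7 = 14. Off path (the cheap location), believing average, it pays 7.
top-tier: the prime location nets 14 − 5 = 9; the cheap location nets 7. top-tier stays.
average: the prime location nets 14 − 6 = 8; the cheap location nets 7. average stays.
No type deviates, so pooling is sustained.

Yes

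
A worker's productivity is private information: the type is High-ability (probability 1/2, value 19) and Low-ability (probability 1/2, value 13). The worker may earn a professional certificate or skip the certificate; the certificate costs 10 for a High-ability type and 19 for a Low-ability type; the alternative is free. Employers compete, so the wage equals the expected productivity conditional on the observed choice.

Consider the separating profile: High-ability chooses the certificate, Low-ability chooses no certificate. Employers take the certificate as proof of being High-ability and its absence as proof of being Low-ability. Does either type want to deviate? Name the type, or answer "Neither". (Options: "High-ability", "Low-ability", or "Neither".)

High-ability

The certificate pays 19; no certificate pays 13.
High-ability: assigned the certificate, nets 19 − 10 = 9; deviating to no certificate nets 13.
Low-ability: assigned no certificate, nets 13; deviating to the certificate nets 19 − 19 = 0.
The High-ability type gains 4 by deviating.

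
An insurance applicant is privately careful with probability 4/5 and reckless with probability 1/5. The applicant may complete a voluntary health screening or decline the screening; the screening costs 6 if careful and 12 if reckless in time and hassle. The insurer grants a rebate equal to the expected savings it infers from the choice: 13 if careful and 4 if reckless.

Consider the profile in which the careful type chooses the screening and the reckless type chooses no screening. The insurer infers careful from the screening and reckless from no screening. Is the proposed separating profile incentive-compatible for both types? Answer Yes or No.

Yes

Under these beliefs, the screening earns rebate 13 and no screening earns rebate 4.
careful: the screening nets 13 − 6 = 7; no screening nets 4. careful prefers the screening.
reckless: the screening nets 13 − 12 = 1; no screening nets 4. reckless prefers no screening.
Neither type deviates, so the separating profile is an equilibrium.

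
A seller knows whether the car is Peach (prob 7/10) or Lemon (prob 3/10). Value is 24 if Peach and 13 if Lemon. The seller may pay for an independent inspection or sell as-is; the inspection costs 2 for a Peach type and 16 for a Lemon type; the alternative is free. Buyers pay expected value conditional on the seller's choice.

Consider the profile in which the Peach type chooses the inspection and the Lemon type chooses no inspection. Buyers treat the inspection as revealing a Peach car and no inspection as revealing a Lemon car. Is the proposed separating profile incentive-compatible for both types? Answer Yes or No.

Yes

Under these beliefs, the inspection earns price 24 and no inspection earns price 13.
Peach: the inspection nets 24 − 2 = 22; no inspection nets 13. Peach prefers the inspection.
Lemon: the inspection nets 24 − 16 = 8; no inspection nets 13. Lemon prefers no inspection.
Neither type deviates, so the separating profile is an equilibrium.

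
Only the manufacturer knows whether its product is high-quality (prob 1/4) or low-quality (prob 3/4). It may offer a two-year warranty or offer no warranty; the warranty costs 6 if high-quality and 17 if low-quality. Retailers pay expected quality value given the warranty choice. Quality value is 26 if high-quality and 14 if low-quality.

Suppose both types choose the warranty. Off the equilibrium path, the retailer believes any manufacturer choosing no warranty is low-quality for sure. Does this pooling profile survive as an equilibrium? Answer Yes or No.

On path, the retailer holds the prior and pays 1/4·26 + 3/4·14 = 17. Off path (no warranty), believing low-quality, it pays 14.
high-quality: the warranty nets 17 − 6 = 11; no warranty nets 14. high-quality would deviate.
low-quality: the warranty nets 17 − 17 = 0; no warranty nets 14. low-quality would deviate.
A type deviates, so pooling fails.

No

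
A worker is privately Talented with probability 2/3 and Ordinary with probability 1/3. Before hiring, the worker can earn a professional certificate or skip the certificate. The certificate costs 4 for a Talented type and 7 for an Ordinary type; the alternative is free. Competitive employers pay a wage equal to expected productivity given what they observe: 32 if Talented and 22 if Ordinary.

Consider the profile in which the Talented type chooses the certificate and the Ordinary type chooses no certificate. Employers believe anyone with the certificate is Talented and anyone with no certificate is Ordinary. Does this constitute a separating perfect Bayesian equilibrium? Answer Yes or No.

Under these beliefs, the certificate earns wage 32 and no certificate earns wage 22.
Talented: the certificate nets 32 − 4 = 28; no certificate nets 22. Talented prefers the certificate.
Ordinary: the certificate nets 32 − 7 = 25; no certificate nets 22. Ordinary would deviate to the certificate.
Ordinary has a profitable deviation, so the profile is not an equilibrium.

No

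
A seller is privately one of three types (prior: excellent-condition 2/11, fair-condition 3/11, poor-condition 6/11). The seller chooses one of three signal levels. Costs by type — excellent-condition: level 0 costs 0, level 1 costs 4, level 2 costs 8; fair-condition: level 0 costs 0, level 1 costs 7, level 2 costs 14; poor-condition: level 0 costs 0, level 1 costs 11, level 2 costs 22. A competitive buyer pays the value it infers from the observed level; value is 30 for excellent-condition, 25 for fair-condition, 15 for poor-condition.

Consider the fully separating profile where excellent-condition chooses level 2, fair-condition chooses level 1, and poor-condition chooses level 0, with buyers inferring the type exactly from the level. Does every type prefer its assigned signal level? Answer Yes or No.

Separating prices: level 2 → 30, level 1 → 25, level 0 → 15.
excellent-condition (assigned level 2): level 0: 15 − 0 = 15; level 1: 25 − 4 = 21; level 2: 30 − 8 = 22. excellent-condition stays.
fair-condition (assigned level 1): level 0: 15 − 0 = 15; level 1: 25 − 7 = 18; level 2: 30 − 14 = 16. fair-condition stays.
poor-condition (assigned level 0): level 0: 15 − 0 = 15; level 1: 25 − 11 = 14; level 2: 30 − 22 = 8. poor-condition stays.
Every type prefers its assigned level; separation holds.

Yes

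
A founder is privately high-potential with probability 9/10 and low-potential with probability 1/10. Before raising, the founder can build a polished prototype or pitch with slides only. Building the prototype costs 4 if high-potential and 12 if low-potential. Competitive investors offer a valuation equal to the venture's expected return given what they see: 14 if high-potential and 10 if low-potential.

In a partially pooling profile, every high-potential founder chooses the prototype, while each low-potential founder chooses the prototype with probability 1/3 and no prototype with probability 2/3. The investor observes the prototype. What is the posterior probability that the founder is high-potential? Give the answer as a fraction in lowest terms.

27/28

P(the prototype) = (9/10)·1 + (1/10)·(1/3) = 14/15.
By Bayes' rule, P(high-potential | the prototype) = (9/10) / (14/15) = 27/28.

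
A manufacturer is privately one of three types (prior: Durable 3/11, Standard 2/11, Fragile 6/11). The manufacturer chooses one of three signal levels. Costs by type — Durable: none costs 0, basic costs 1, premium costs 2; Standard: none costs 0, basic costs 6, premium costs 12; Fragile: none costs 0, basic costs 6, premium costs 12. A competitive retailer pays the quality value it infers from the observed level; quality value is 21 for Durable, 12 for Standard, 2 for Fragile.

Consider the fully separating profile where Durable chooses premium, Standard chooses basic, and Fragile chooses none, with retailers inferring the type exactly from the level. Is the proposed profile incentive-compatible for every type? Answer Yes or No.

No

Separating prices: premium → 21, basic → 12, none → 2.
Durable (assigned premium): none: 2 − 0 = 2; basic: 12 − 1 = 11; premium: 21 − 2 = 19. Durable stays.
Standard (assigned basic): none: 2 − 0 = 2; basic: 12 − 6 = 6; premium: 21 − 12 = 9. Standard prefers premium.
Fragile (assigned none): none: 2 − 0 = 2; basic: 12 − 6 = 6; premium: 21 − 12 = 9. Fragile prefers premium.
At least one type deviates; the separating profile fails.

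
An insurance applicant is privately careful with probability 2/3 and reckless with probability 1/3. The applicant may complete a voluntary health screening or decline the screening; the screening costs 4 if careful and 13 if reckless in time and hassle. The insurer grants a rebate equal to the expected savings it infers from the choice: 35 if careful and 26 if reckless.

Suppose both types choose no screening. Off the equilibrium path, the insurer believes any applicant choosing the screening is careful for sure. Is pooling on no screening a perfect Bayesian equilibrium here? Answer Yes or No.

Yes

On path, the insurer holds the prior and pays 2/3·35 + 1/3·26 = 32. Off path (the screening), believing careful, it pays 35.
careful: no screening nets 32; the screening nets 35 − 4 = 31. careful stays.
reckless: no screening nets 32; the screening nets 35 − 13 = 22. reckless stays.
No type deviates, so pooling is sustained.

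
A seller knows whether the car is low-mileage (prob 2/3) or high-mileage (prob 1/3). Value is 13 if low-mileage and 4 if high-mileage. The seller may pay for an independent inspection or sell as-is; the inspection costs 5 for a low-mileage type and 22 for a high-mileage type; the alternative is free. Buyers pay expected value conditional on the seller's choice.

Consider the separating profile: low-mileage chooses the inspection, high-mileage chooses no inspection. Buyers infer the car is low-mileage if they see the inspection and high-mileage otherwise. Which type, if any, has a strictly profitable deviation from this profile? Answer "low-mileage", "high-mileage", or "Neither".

Neither

The inspection pays 13; no inspection pays 4.
low-mileage: assigned the inspection, nets 13 − 5 = 8; deviating to no inspection nets 4.
high-mileage: assigned no inspection, nets 4; deviating to the inspection nets 13 − 22 = -9.
Both types strictly prefer their assigned action; no profitable deviation.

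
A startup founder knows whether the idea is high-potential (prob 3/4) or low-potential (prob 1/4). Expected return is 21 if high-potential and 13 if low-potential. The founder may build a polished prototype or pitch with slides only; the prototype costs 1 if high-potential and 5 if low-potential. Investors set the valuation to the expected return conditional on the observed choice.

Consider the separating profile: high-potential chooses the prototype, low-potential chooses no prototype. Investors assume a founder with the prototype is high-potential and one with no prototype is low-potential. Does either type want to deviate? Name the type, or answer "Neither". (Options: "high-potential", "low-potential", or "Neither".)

low-potential

The prototype pays 21; no prototype pays 13.
high-potential: assigned the prototype, nets 21 − 1 = 20; deviating to no prototype nets 13.
low-potential: assigned no prototype, nets 13; deviating to the prototype nets 21 − 5 = 16.
The low-potential type gains 3 by deviating.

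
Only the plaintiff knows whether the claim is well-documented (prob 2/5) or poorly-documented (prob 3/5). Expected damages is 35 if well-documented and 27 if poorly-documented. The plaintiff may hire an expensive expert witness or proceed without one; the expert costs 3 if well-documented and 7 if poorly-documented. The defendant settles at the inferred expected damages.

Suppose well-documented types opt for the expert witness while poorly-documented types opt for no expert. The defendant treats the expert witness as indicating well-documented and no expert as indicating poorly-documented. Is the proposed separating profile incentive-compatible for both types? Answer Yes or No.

Under these beliefs, the expert witness earns settlement 35 and no expert earns settlement 27.
well-documented: the expert witness nets 35 − 3 = 32; no expert nets 27. well-documented prefers the expert witness.
poorly-documented: the expert witness nets 35 − 7 = 28; no expert nets 27. poorly-documented would deviate to the expert witness.
poorly-documented has a profitable deviation, so the profile is not an equilibrium.

No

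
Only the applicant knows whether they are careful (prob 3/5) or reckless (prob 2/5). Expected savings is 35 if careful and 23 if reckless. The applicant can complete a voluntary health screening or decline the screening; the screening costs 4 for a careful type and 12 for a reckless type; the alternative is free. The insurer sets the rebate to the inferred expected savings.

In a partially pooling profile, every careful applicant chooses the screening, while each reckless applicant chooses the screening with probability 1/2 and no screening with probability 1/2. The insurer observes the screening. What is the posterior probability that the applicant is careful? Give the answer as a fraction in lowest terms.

3/4

P(the screening) = (3/5)·1 + (2/5)·(1/2) = 4/5.
By Bayes' rule, P(careful | the screening) = (3/5) / (4/5) = 3/4.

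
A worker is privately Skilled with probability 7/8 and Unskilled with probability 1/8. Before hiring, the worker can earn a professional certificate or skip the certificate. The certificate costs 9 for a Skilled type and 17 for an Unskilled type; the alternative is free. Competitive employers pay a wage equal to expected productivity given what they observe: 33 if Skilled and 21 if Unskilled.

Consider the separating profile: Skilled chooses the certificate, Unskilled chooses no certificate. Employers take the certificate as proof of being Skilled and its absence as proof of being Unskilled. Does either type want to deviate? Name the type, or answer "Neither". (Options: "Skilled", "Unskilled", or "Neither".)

Neither

The certificate pays 33; no certificate pays 21.
Skilled: assigned the certificate, nets 33 − 9 = 24; deviating to no certificate nets 21.
Unskilled: assigned no certificate, nets 21; deviating to the certificate nets 33 − 17 = 16.
Both types strictly prefer their assigned action; no profitable deviation.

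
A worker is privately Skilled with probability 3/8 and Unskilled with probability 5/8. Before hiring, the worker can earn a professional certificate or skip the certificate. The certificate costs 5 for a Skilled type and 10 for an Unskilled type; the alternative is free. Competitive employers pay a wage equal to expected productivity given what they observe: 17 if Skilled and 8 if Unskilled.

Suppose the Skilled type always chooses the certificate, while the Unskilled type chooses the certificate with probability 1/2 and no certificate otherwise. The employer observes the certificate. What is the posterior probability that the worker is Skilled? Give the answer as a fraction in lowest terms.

P(the certificate) = (3/8)·1 + (5/8)·(1/2) = 11/16.
By Bayes' rule, P(Skilled | the certificate) = (3/8) / (11/16) = 6/11.

6/11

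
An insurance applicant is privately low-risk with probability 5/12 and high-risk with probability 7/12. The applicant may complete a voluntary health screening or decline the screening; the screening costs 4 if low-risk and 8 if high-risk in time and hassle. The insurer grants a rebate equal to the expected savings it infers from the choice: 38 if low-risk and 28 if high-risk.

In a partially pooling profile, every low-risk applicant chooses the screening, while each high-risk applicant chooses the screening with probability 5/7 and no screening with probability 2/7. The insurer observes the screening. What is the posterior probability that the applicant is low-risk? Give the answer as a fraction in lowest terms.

P(the screening) = (5/12)·1 + (7/12)·(5/7) = 5/6.
By Bayes' rule, P(low-risk | the screening) = (5/12) / (5/6) = 1/2.

1/2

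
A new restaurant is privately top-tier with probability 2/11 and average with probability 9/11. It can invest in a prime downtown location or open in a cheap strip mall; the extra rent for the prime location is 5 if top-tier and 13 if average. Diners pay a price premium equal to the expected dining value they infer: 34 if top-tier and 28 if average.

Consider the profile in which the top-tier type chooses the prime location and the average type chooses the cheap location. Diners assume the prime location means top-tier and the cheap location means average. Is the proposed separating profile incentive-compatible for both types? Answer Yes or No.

Under these beliefs, the prime location earns price premium 34 and the cheap location earns price premium 28.
top-tier: the prime location nets 34 − 5 = 29; the cheap location nets 28. top-tier prefers the prime location.
average: the prime location nets 34 − 13 = 21; the cheap location nets 28. average prefers the cheap location.
Neither type deviates, so the separating profile is an equilibrium.

Yes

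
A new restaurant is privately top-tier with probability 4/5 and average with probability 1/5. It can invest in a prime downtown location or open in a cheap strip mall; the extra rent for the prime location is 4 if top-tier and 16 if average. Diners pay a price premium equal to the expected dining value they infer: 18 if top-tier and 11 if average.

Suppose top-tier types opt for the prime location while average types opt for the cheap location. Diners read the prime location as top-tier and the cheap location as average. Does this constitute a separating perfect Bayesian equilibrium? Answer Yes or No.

Yes

Under these beliefs, the prime location earns price premium 18 and the cheap location earns price premium 11.
top-tier: the prime location nets 18 − 4 = 14; the cheap location nets 11. top-tier prefers the prime location.
average: the prime location nets 18 − 16 = 2; the cheap location nets 11. average prefers the cheap location.
Neither type deviates, so the separating profile is an equilibrium.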